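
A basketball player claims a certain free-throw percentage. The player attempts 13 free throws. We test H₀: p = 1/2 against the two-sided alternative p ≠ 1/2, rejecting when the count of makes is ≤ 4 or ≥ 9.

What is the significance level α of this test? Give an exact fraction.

The significance level is the null-hypothesis probability of the rejection region {≤4} ∪ {≥9}.
The two tails are symmetric, so α = 2·(1 + 13 + 78 + 286 + 715)/2^13 = 2186/8192 = 1093/4096.

1093/4096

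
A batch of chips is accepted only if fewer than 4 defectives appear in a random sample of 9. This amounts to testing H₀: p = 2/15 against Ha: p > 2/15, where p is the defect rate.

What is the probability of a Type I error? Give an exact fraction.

α = P(reject H₀ | H₀ true) = P(X ≥ 4 | p = 2/15), X ~ Binomial(9, 2/15).
Computing the lower-tail complement: 1 − 37567054447/38443359375 = 876304928/38443359375.

876304928/38443359375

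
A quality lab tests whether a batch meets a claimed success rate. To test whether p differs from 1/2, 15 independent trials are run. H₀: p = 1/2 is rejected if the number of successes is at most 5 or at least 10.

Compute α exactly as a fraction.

309/1024

α = P(S ≤ 5 or S ≥ 10 | p = 1/2), S ~ Binomial(15, 1/2).
The two tails are symmetric, so α = 2·(1 + 15 + 105 + 455 + 1365 + 3003)/2^15 = 9888/32768 = 309/1024.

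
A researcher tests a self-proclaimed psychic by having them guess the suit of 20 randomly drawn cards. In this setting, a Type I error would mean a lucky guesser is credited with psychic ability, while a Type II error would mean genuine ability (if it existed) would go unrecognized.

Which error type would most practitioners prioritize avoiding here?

Type I error

The Type I consequence (a lucky guesser is credited with psychic ability) is more severe than the Type II consequence (genuine ability (if it existed) would go unrecognized).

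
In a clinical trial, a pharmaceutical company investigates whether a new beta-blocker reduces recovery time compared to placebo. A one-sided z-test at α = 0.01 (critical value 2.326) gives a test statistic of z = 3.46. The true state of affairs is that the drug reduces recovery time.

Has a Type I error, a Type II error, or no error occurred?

Neither — the decision is correct.

The conventional null hypothesis is that the drug has no effect on recovery time.
Since z = 3.46 > z* = 2.326, H₀ is rejected.
H₀ is false (actually the drug reduces recovery time).
The decision matches the true state — no error.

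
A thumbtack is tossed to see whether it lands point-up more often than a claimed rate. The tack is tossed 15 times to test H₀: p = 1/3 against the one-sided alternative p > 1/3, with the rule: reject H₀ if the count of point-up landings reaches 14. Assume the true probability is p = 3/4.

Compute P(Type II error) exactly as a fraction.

Under the alternative p = 3/4, S ~ Binomial(15, 3/4); β is the probability the test does not reject, P(S < 14).
Equivalently, β = 1 − P(S ≥ 14) = 493824191/536870912.

493824191/536870912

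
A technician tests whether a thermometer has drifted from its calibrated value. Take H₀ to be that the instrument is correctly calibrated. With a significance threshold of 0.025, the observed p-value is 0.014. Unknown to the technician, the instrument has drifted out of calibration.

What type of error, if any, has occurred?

Neither — the decision is correct.

Since p = 0.014 < α = 0.025, H₀ is rejected.
H₀ is false (actually the instrument has drifted out of calibration).
The decision matches the true state — no error.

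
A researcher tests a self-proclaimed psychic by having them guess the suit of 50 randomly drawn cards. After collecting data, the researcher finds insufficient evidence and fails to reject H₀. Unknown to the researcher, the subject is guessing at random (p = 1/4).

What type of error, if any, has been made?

The conventional null hypothesis here is that the subject is guessing at random (p = 1/4).
The test retained a true H₀ — the decision matches the true state.

No error (correct decision).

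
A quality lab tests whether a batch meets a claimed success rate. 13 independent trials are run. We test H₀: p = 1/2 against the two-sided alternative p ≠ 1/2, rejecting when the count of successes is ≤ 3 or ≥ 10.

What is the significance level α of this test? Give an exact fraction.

α = P(X ≤ 3 or X ≥ 10 | p = 1/2), X ~ Binomial(13, 1/2).
The two tails are symmetric, so α = 2·(1 + 13 + 78 + 286)/2^13 = 756/8192 = 189/2048.

189/2048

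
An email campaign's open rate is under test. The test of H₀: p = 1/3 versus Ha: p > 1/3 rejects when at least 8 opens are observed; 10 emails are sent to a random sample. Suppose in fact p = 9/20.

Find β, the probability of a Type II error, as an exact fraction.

β = P(fail to reject H₀ | Ha true) = P(K ≤ 7 | p = 9/20), K ~ Binomial(10, 9/20).
Equivalently, β = 1 − P(K ≥ 8) = 2489876891491/2560000000000.

2489876891491/2560000000000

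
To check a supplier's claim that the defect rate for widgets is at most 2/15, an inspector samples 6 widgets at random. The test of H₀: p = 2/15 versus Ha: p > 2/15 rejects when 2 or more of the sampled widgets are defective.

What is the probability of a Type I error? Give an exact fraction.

84332/455625

The significance level is the probability, assuming p = 2/15, of seeing 2 or more defectives in 6 draws.
Via the complement, α = 1 − Σ_{j=0}^{1} C(6,j)(2/15)^j(13/15)^{6-j} = 84332/455625.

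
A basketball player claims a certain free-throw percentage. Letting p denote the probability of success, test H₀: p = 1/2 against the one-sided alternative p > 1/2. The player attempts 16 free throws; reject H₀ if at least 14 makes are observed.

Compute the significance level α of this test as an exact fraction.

137/65536

Under H₀, S ~ Binomial(16, 1/2), and α = P(S ≥ 14).
That's C(16,14) + C(16,15) + C(16,16) over 2^16, i.e. (120 + 16 + 1)/65536 = 137/65536.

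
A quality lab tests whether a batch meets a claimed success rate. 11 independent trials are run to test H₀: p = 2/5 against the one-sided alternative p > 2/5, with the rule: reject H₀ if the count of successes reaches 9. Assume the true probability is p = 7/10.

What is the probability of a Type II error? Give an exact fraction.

β = P(fail to reject H₀ | Ha true) = P(S ≤ 8 | p = 7/10), S ~ Binomial(11, 7/10).
Adding the binomial probabilities P(S=0)+…+P(S=8) at p = 7/10 gives 2749038183/4000000000.

2749038183/4000000000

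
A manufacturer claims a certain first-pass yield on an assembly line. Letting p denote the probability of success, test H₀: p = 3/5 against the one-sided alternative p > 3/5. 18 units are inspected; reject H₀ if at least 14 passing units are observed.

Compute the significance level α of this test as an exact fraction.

71844977349/762939453125

α = P(reject H₀ | H₀ true) = P(Y ≥ 14 | p = 3/5), with Y ~ Binomial(18, 3/5).
Summing C(18,j)(3/5)^j(2/5)^{18−j} for j = 14,…,18 gives 71844977349/762939453125.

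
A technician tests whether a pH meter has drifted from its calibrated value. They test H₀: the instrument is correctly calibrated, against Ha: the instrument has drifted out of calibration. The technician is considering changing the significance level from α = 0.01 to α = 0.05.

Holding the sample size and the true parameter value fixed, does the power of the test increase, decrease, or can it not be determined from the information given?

It increases.

Relaxing α lowers the evidence threshold; under Ha, outcomes that previously fell short now trigger rejection.
Since power = 1 − β and β decreases, power increases.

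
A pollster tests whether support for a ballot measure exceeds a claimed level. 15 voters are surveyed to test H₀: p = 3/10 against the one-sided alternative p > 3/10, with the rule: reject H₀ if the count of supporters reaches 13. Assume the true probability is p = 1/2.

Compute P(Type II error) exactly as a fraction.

32647/32768

Under the alternative p = 1/2, X ~ Binomial(15, 1/2); β is the probability the test does not reject, P(X < 13).
Summing C(15,j)·(1/2)^j·(1/2)^{15-j} for j = 0..12 gives 32647/32768.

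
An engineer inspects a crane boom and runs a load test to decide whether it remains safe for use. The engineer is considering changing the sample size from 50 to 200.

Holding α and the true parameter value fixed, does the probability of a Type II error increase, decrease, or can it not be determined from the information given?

A larger sample reduces the standard error, pulling the sampling distribution under Ha further from the non-rejection region.

It decreases.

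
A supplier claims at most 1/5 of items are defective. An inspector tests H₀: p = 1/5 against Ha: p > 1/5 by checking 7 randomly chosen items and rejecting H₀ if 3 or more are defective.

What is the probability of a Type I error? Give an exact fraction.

2313/15625

The significance level is the probability, assuming p = 1/5, of seeing 3 or more defectives in 7 draws.
α = 1 − P(K ≤ 2) = 1 − 13312/15625 = 2313/15625.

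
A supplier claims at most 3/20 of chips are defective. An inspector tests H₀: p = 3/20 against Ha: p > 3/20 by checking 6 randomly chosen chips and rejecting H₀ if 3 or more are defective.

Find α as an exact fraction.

The significance level is the probability, assuming p = 3/20, of seeing 3 or more defectives in 6 draws.
α = 1 − P(Y ≤ 2) = 1 − 6097033/6400000 = 302967/6400000.

302967/6400000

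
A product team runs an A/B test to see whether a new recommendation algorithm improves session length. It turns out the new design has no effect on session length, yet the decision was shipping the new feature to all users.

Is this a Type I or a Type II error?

Type I error

The null hypothesis here is that the new design has no effect on session length.
'Shipping the new feature to all users' corresponds to rejecting H₀.
H₀ was rejected but H₀ is true — a Type I error (false positive).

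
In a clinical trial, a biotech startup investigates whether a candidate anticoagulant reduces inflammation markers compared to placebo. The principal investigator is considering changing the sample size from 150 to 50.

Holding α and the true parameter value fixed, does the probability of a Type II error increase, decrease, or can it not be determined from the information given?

It increases.

A smaller sample increases the standard error, so the sampling distributions under H₀ and Ha overlap more.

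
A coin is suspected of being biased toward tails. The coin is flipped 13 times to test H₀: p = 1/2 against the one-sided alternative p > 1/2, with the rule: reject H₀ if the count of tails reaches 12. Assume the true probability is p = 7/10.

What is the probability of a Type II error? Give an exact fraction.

4681650394377/5000000000000

β = P(fail to reject H₀ | Ha true) = P(S ≤ 11 | p = 7/10), S ~ Binomial(13, 7/10).
Summing C(13,j)·(7/10)^j·(3/10)^{13-j} for j = 0..11 gives 4681650394377/5000000000000.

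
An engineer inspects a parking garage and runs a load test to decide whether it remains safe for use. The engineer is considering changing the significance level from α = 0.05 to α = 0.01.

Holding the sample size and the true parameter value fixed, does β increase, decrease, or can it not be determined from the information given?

It increases.

Lowering α raises the bar for rejection; under Ha, the test now fails to reject on outcomes it previously would have rejected.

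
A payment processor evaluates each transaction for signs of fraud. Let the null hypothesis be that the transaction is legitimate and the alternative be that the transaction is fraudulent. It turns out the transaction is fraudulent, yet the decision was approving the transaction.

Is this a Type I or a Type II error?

'Approving the transaction' corresponds to failing to reject H₀.
H₀ was not rejected but H₀ is false — a Type II error (false negative).

Type II error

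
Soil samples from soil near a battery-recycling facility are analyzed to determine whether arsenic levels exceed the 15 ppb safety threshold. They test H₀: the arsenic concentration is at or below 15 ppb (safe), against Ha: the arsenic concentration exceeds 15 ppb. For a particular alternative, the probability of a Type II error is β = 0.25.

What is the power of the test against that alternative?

Power = 1 − β = 1 − 0.25 = 0.75.

0.75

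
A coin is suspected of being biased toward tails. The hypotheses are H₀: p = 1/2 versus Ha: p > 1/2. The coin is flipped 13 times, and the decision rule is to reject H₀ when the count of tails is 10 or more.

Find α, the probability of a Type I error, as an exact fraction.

The Type I error probability is α = P(S ≥ 10) computed under H₀, where S ~ Binomial(13, 1/2).
That's C(13,10) + C(13,11) + C(13,12) + C(13,13) over 2^13, i.e. (286 + 78 + 13 + 1)/8192 = 378/8192 = 189/4096.

189/4096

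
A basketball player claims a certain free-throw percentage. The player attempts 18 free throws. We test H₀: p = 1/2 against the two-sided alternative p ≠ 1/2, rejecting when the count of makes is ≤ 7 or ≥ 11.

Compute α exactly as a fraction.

15751/32768

Under H₀, Y ~ Binomial(18, 1/2); α is the probability of landing in either tail, P(Y ≤ 7) + P(Y ≥ 11).
The two tails are symmetric, so α = 2·(1 + 18 + 153 + 816 + 3060 + 8568 + 18564 + 31824)/2^18 = 126008/262144 = 15751/32768.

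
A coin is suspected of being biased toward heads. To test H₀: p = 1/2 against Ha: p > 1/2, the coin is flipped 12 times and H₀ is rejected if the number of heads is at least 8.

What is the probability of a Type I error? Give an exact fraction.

The Type I error probability is α = P(S ≥ 8) computed under H₀, where S ~ Binomial(12, 1/2).
That's C(12,8) + C(12,9) + C(12,10) + C(12,11) + C(12,12) over 2^12, i.e. (495 + 220 + 66 + 12 + 1)/4096 = 794/4096 = 397/2048.

397/2048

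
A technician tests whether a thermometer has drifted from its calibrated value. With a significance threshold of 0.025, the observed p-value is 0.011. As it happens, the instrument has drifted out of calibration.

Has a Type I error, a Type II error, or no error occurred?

The conventional null hypothesis is that the instrument is correctly calibrated.
Since p = 0.011 < α = 0.025, H₀ is rejected.
H₀ is false (actually the instrument has drifted out of calibration).
The decision matches the true state — no error.

Neither — the decision is correct.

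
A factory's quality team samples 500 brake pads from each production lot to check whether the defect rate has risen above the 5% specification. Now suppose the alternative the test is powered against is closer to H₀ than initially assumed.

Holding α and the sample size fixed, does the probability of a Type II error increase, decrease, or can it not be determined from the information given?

It increases.

When the true parameter is near the null value, the test has a harder time distinguishing Ha from H₀.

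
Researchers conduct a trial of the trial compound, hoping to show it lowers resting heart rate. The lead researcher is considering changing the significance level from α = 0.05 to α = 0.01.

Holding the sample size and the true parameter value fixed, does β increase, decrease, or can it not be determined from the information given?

It increases.

A smaller α moves the rejection region further into the tail. With the alternative true, more outcomes now fall outside the rejection region, so failing to reject becomes more likely.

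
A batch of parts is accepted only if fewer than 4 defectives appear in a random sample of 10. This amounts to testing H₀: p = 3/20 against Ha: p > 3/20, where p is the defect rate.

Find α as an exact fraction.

127922685129/2560000000000

α = P(reject H₀ | H₀ true) = P(K ≥ 4 | p = 3/20), K ~ Binomial(10, 3/20).
Via the complement, α = 1 − Σ_{j=0}^{3} C(10,j)(3/20)^j(17/20)^{10-j} = 127922685129/2560000000000.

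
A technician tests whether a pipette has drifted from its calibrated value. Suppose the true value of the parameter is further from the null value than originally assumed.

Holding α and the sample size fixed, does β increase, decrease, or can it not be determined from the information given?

It decreases.

A bigger departure from H₀ is easier for the test to detect, so it fails to reject less often.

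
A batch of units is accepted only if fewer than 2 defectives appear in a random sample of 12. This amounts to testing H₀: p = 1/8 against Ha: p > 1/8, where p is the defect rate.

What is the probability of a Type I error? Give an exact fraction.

α = P(reject H₀ | H₀ true) = P(S ≥ 2 | p = 1/8), S ~ Binomial(12, 1/8).
Computing the lower-tail complement: 1 − 37569208117/68719476736 = 31150268619/68719476736.

31150268619/68719476736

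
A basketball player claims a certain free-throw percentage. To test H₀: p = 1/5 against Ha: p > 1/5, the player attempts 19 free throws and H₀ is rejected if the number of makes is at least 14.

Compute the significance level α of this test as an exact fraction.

α = P(reject H₀ | H₀ true) = P(K ≥ 14 | p = 1/5), with K ~ Binomial(19, 1/5).
P(K ≥ 14) = Σ_{j=14}^{19} C(19,j)·(1/5)^j·(4/5)^{19-j} = 12964157/19073486328125.

12964157/19073486328125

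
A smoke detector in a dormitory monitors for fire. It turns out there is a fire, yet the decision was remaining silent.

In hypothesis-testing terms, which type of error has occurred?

The null hypothesis here is that there is no fire.
'Remaining silent' corresponds to failing to reject H₀.
H₀ was not rejected but H₀ is false — a Type II error (false negative).

Type II error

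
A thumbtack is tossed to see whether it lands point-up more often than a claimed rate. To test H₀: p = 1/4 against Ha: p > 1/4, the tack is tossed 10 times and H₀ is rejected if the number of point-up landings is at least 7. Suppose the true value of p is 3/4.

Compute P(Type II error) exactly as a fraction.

A Type II error is failing to reject when Ha holds: with p = 3/4, β = P(Y ≤ 6).
Adding the binomial probabilities P(Y=0)+…+P(Y=6) at p = 3/4 gives 58753/262144.

58753/262144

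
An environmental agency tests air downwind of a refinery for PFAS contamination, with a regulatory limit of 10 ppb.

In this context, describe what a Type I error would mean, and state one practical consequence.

With the conventional null hypothesis that the PFAS concentration is at or below 10 ppb (safe):
A Type I error is rejecting H₀ when H₀ is true.
Here that means declaring the site contaminated and ordering remediation when actually the PFAS concentration is at or below 10 ppb (safe).

A Type I error would mean concluding that the PFAS concentration exceeds 10 ppb when in fact the PFAS concentration is at or below 10 ppb (safe). Consequence: a clean site is subjected to costly and unnecessary remediation.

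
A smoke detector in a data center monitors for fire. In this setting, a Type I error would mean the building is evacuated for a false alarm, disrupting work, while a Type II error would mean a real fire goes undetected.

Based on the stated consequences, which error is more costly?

The Type II consequence (a real fire goes undetected) is more severe than the Type I consequence (the building is evacuated for a false alarm, disrupting work).

Type II error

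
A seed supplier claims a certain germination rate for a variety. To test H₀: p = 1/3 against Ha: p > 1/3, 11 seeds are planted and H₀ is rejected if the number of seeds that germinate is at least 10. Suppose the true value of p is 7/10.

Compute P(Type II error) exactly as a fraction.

2217524751/2500000000

β = P(fail to reject H₀ | Ha true) = P(S ≤ 9 | p = 7/10), S ~ Binomial(11, 7/10).
Adding the binomial probabilities P(S=0)+…+P(S=9) at p = 7/10 gives 2217524751/2500000000.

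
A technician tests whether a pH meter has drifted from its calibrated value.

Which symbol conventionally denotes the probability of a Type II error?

β

P(Type II error) = P(fail to reject H₀ | H₀ false) = β.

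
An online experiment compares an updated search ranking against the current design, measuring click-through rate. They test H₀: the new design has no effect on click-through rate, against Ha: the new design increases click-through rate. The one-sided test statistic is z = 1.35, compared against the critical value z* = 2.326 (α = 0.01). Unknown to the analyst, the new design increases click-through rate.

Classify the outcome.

Since z = 1.35 ≤ z* = 2.326, H₀ is not rejected.
H₀ is false (actually the new design increases click-through rate).
Failing to reject a false H₀ is a Type II error.

Type II error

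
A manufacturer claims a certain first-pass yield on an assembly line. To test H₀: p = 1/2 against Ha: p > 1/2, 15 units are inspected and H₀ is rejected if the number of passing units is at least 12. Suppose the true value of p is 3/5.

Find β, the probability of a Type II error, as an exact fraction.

Under the alternative p = 3/5, S ~ Binomial(15, 3/5); β is the probability the test does not reject, P(S < 12).
Equivalently, β = 1 − P(S ≥ 12) = 27755679248/30517578125.

27755679248/30517578125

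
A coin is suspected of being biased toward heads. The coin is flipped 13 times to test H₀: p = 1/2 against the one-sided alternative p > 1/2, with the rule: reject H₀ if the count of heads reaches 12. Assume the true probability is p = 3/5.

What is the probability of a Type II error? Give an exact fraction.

1205291336/1220703125

A Type II error is failing to reject when Ha holds: with p = 3/5, β = P(X ≤ 11).
Adding the binomial probabilities P(X=0)+…+P(X=11) at p = 3/5 gives 1205291336/1220703125.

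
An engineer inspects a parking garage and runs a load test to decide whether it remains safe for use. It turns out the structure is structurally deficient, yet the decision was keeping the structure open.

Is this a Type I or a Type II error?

Type II error

The null hypothesis here is that the structure meets the required load capacity (safe).
'Keeping the structure open' corresponds to failing to reject H₀.
H₀ was not rejected but H₀ is false — a Type II error (false negative).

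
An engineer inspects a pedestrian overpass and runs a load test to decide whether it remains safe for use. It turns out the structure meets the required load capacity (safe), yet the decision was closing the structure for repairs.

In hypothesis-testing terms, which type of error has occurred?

Type I error

The null hypothesis here is that the structure meets the required load capacity (safe).
'Closing the structure for repairs' corresponds to rejecting H₀.
H₀ was rejected but H₀ is true — a Type I error (false positive).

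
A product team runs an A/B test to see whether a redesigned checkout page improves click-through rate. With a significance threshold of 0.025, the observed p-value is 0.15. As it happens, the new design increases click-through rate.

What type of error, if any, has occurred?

Type II error

The conventional null hypothesis is that the new design has no effect on click-through rate.
Since p = 0.15 ≥ α = 0.025, H₀ is not rejected.
H₀ is false (actually the new design increases click-through rate).
Failing to reject a false H₀ is a Type II error.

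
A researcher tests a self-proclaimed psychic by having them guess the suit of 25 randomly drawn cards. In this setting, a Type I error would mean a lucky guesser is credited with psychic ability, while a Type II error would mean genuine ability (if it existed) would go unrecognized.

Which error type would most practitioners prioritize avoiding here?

Type I error

The Type I consequence (a lucky guesser is credited with psychic ability) is more severe than the Type II consequence (genuine ability (if it existed) would go unrecognized).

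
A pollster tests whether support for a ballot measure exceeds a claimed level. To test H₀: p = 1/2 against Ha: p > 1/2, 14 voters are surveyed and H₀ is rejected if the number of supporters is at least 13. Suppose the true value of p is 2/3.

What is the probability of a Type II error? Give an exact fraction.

A Type II error is failing to reject when Ha holds: with p = 2/3, β = P(Y ≤ 12).
Adding the binomial probabilities P(Y=0)+…+P(Y=12) at p = 2/3 gives 4651897/4782969.

4651897/4782969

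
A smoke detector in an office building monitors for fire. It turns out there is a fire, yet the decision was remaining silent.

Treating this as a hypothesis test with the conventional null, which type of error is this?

The null hypothesis here is that there is no fire.
'Remaining silent' corresponds to failing to reject H₀.
H₀ was not rejected but H₀ is false — a Type II error (false negative).

Type II error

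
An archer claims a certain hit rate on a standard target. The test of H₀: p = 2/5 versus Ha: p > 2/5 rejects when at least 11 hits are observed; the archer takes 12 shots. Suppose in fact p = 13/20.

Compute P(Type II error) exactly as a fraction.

Under the alternative p = 13/20, Y ~ Binomial(12, 13/20); β is the probability the test does not reject, P(Y < 11).
Adding the binomial probabilities P(Y=0)+…+P(Y=10) at p = 13/20 gives 3922160441778411/4096000000000000.

3922160441778411/4096000000000000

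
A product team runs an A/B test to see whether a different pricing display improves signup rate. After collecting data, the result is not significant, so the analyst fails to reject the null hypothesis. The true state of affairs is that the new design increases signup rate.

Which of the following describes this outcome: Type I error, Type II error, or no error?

Type II error

The conventional null hypothesis here is that the new design has no effect on signup rate.
H₀ was not rejected, but H₀ is actually false.
Failing to reject a false null hypothesis is a Type II error (false negative).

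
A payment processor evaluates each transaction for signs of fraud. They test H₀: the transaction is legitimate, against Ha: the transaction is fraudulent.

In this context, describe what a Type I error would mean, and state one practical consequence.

A Type I error would mean concluding that the transaction is fraudulent when in fact the transaction is legitimate. Consequence: a legitimate purchase is declined and the customer's card is frozen.

A Type I error is rejecting H₀ when H₀ is true.
Here that means blocking the transaction and freezing the card when actually the transaction is legitimate.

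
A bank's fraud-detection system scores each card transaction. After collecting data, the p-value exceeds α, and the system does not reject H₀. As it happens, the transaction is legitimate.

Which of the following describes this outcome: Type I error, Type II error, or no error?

The conventional null hypothesis here is that the transaction is legitimate.
The test retained a true H₀ — the decision matches the true state.

No error — this is a correct decision.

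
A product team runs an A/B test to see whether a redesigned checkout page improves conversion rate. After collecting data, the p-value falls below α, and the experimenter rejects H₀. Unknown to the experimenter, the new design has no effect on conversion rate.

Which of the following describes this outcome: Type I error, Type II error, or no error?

Type I error

The conventional null hypothesis here is that the new design has no effect on conversion rate.
H₀ was rejected, but H₀ is actually true.
Rejecting a true null hypothesis is a Type I error (false positive).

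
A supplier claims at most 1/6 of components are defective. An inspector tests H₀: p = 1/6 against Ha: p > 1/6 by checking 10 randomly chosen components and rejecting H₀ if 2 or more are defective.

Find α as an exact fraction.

10389767/20155392

α = P(reject H₀ | H₀ true) = P(S ≥ 2 | p = 1/6), S ~ Binomial(10, 1/6).
Via the complement, α = 1 − Σ_{j=0}^{1} C(10,j)(1/6)^j(5/6)^{10-j} = 10389767/20155392.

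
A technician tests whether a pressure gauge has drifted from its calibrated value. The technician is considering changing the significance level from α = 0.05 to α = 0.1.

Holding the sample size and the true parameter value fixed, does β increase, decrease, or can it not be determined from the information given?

It decreases.

Relaxing α lowers the evidence threshold; under Ha, outcomes that previously fell short now trigger rejection.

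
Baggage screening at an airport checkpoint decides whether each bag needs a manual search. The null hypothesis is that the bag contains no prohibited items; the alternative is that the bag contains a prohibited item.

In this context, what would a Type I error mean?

A Type I error is rejecting H₀ when H₀ is true.
Here that means flagging the bag for a manual search when actually the bag contains no prohibited items.

A Type I error would mean concluding that the bag contains a prohibited item when in fact the bag contains no prohibited items.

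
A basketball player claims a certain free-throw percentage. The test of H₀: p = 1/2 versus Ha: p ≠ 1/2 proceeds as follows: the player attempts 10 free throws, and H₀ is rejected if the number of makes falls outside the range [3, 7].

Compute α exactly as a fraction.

The significance level is the null-hypothesis probability of the rejection region {≤2} ∪ {≥8}.
By symmetry, α = 2·P(X ≤ 2) = 2·(1 + 10 + 45)/1024 = 112/1024 = 7/64.

7/64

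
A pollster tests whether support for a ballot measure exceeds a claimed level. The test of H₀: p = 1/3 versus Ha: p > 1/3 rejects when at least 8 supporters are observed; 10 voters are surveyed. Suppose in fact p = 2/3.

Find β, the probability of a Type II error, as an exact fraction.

13795/19683

A Type II error is failing to reject when Ha holds: with p = 2/3, β = P(K ≤ 7).
Summing C(10,j)·(2/3)^j·(1/3)^{10-j} for j = 0..7 gives 13795/19683.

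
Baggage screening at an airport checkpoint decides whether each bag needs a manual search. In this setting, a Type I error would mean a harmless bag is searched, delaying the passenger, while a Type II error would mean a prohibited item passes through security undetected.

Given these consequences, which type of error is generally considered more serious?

The Type II consequence (a prohibited item passes through security undetected) is more severe than the Type I consequence (a harmless bag is searched, delaying the passenger).

Type II error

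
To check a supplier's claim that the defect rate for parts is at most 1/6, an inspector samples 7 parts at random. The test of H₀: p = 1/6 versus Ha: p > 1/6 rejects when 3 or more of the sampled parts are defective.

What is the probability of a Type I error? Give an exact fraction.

Under H₀, K ~ Binomial(7, 1/6); the Type I error rate is P(K ≥ 3).
Via the complement, α = 1 − Σ_{j=0}^{2} C(7,j)(1/6)^j(5/6)^{7-j} = 331/3456.

331/3456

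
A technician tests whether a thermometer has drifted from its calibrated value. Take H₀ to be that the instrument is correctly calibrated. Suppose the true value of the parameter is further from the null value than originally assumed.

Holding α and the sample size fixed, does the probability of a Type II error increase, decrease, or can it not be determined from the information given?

The further the true parameter sits from the null value, the more of the Ha sampling distribution falls in the rejection region.

It decreases.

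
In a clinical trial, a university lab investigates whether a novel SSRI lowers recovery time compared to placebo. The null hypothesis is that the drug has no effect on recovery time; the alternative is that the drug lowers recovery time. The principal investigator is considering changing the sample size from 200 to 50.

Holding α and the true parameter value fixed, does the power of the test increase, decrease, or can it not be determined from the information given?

A smaller sample increases the standard error, so the sampling distributions under H₀ and Ha overlap more.
Since power = 1 − β and β increases, power decreases.

It decreases.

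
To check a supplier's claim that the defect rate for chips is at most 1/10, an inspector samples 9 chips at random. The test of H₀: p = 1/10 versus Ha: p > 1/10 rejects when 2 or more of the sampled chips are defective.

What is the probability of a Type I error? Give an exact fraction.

112579511/500000000

Under H₀, S ~ Binomial(9, 1/10); the Type I error rate is P(S ≥ 2).
α = 1 − P(S ≤ 1) = 1 − 387420489/500000000 = 112579511/500000000.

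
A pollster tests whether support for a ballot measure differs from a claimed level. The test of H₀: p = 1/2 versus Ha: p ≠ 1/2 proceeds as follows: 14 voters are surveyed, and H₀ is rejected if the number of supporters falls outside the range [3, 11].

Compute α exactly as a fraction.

The significance level is the null-hypothesis probability of the rejection region {≤2} ∪ {≥12}.
By symmetry, α = 2·P(S ≤ 2) = 2·(1 + 14 + 91)/16384 = 212/16384 = 53/4096.

53/4096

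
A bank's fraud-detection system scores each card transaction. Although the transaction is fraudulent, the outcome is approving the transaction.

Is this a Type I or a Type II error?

The null hypothesis here is that the transaction is legitimate.
'Approving the transaction' corresponds to failing to reject H₀.
H₀ was not rejected but H₀ is false — a Type II error (false negative).

Type II error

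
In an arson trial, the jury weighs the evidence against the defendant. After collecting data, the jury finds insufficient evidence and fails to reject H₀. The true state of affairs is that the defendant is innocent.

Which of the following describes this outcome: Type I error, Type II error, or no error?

The conventional null hypothesis here is that the defendant is innocent.
The test retained a true H₀ — the decision matches the true state.

No error (correct decision).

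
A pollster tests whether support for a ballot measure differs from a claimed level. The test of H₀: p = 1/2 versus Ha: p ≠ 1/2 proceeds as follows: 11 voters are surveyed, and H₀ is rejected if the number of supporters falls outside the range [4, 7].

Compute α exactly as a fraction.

29/128

Under H₀, X ~ Binomial(11, 1/2); α is the probability of landing in either tail, P(X ≤ 3) + P(X ≥ 8).
The two tails are symmetric, so α = 2·(1 + 11 + 55 + 165)/2^11 = 464/2048 = 29/128.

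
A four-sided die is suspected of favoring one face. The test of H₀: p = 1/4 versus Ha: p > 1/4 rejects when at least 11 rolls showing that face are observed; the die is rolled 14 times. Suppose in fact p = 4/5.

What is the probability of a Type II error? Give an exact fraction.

A Type II error is failing to reject when Ha holds: with p = 4/5, β = P(S ≤ 10).
Equivalently, β = 1 − P(S ≥ 11) = 1842102761/6103515625.

1842102761/6103515625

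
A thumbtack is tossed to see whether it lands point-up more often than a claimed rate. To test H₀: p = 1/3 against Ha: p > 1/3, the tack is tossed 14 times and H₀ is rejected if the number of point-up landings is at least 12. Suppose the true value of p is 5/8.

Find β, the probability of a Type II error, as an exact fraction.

Under the alternative p = 5/8, S ~ Binomial(14, 5/8); β is the probability the test does not reject, P(S < 12).
Summing C(14,j)·(5/8)^j·(3/8)^{14-j} for j = 0..11 gives 2070361146177/2199023255552.

2070361146177/2199023255552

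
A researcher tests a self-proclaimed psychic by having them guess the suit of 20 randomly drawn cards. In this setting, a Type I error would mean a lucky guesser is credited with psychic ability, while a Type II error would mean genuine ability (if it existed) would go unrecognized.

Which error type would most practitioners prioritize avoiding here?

Type I error

The Type I consequence (a lucky guesser is credited with psychic ability) is more severe than the Type II consequence (genuine ability (if it existed) would go unrecognized).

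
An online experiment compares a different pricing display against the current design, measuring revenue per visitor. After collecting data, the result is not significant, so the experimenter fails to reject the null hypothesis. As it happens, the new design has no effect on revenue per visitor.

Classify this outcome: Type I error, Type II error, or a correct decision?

The conventional null hypothesis here is that the new design has no effect on revenue per visitor.
The test retained a true H₀ — the decision matches the true state.

No error (correct decision).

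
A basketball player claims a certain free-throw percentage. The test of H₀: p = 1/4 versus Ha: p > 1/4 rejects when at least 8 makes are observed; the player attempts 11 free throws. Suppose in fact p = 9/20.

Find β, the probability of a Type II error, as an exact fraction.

A Type II error is failing to reject when Ha holds: with p = 9/20, β = P(X ≤ 7).
Summing C(11,j)·(9/20)^j·(11/20)^{11-j} for j = 0..7 gives 4807868226029/5120000000000.

4807868226029/5120000000000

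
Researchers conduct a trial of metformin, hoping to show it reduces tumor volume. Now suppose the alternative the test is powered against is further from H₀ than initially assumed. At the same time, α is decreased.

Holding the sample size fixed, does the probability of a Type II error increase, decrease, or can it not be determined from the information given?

Cannot be determined from the information given.

The first change alone would make β decrease; the second alone would make β increase. Which effect dominates depends on the magnitudes, which are not given.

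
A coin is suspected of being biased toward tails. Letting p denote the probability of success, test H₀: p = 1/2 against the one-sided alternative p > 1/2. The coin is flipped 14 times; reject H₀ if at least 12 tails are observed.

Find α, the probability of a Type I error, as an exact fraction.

Under H₀, K ~ Binomial(14, 1/2), and α = P(K ≥ 12).
That's C(14,12) + C(14,13) + C(14,14) over 2^14, i.e. (91 + 14 + 1)/16384 = 106/16384 = 53/8192.

53/8192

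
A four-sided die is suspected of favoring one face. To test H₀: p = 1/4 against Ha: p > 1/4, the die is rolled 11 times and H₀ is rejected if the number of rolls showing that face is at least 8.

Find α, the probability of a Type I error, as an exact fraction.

The Type I error probability is α = P(X ≥ 8) computed under H₀, where X ~ Binomial(11, 1/4).
Adding the binomial terms for j = 8 through 11 with p = 1/4 yields 623/524288.

623/524288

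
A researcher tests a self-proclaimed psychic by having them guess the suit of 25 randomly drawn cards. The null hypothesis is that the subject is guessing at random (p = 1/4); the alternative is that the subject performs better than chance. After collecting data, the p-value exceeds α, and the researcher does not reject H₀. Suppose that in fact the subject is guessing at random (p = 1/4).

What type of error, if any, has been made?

The test retained a true H₀ — the decision matches the true state.

No error — this is a correct decision.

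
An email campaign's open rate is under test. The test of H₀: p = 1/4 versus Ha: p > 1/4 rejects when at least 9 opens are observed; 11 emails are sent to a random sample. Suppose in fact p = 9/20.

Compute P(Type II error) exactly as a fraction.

Under the alternative p = 9/20, K ~ Binomial(11, 9/20); β is the probability the test does not reject, P(K < 9).
Adding the binomial probabilities P(K=0)+…+P(K=8) at p = 9/20 gives 8070737386943/8192000000000.

8070737386943/8192000000000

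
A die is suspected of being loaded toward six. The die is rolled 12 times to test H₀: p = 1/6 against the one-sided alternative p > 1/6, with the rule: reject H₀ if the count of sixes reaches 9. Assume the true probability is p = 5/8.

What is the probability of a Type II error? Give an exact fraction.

49315179861/68719476736

β = P(fail to reject H₀ | Ha true) = P(K ≤ 8 | p = 5/8), K ~ Binomial(12, 5/8).
Summing C(12,j)·(5/8)^j·(3/8)^{12-j} for j = 0..8 gives 49315179861/68719476736.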